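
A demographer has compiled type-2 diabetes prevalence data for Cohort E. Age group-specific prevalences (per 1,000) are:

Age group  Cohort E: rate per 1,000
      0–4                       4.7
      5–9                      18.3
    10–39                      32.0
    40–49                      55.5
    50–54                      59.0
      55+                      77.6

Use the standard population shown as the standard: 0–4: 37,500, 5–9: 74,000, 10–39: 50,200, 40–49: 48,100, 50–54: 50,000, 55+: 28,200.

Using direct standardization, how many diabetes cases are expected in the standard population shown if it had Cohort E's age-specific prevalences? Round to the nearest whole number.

Expected diabetes cases = Σ (standard pop × age-specific rate ÷ 1,000)
= 37,500×4.7/1,000 + 74,000×18.3/1,000 + 50,200×32.0/1,000 + 48,100×55.5/1,000 + 50,000×59.0/1,000 + 28,200×77.6/1,000
= 176.25 + 1354.20 + 1606.40 + 2669.55 + 2950.00 + 2188.32 = 10944.72.

10945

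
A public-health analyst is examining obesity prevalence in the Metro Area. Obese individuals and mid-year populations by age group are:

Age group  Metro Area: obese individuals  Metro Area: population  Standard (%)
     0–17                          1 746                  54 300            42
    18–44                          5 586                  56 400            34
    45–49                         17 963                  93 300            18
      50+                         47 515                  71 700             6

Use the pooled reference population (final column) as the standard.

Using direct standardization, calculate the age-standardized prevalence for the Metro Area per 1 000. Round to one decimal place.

Age-specific rates per 1 000 for the Metro Area: 32.155, 99.043, 192.529, 662.692.
Standard weights: 0.42, 0.34, 0.18, 0.06.
Standardized rate: 0.4200×32.155 + 0.3400×99.043 + 0.1800×192.529 + 0.0600×662.692 = 121.5963 per 1 000.

121.6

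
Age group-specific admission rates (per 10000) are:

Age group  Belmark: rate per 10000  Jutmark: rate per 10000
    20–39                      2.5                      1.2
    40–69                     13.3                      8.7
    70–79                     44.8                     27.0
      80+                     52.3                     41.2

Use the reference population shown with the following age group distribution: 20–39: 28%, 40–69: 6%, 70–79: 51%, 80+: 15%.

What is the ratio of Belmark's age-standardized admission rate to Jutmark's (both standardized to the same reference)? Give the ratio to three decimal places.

Standard weights: 0.28, 0.06, 0.51, 0.15.
Belmark: 0.2800×2.5 + 0.0600×13.3 + 0.5100×44.8 + 0.1500×52.3 = 32.1910 per 10000.
Jutmark: 0.2800×1.2 + 0.0600×8.7 + 0.5100×27.0 + 0.1500×41.2 = 20.8080 per 10000.
Ratio = 32.1910 ÷ 20.8080 = 1.54705.

1.547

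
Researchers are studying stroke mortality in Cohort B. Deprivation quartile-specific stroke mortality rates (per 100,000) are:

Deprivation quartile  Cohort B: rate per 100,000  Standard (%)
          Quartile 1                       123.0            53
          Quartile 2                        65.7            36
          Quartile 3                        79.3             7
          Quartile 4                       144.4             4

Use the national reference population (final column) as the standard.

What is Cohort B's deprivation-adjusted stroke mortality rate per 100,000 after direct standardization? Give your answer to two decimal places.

Standard weights: 0.53, 0.36, 0.07, 0.04.
Standardized rate: 0.5300×123.0 + 0.3600×65.7 + 0.0700×79.3 + 0.0400×144.4 = 100.1690 per 100,000.

100.17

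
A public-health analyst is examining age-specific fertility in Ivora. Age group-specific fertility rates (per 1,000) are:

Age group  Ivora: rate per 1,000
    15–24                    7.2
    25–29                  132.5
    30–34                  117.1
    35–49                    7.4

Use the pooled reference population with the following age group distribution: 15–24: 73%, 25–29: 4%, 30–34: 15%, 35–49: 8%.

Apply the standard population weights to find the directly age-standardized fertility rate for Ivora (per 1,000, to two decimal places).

28.71

Standard weights: 0.73, 0.04, 0.15, 0.08.
Standardized rate: 0.7300×7.2 + 0.0400×132.5 + 0.1500×117.1 + 0.0800×7.4 = 28.7130 per 1,000.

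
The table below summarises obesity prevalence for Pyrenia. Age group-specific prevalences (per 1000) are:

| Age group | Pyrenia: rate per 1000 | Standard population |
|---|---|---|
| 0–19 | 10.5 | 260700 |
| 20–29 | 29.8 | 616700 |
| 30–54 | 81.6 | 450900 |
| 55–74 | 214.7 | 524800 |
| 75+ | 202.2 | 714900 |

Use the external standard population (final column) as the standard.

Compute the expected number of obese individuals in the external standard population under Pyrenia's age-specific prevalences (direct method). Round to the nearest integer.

Expected obese individuals = Σ (standard pop × age-specific rate ÷ 1000)
= 260700×10.5/1000 + 616700×29.8/1000 + 450900×81.6/1000 + 524800×214.7/1000 + 714900×202.2/1000
= 2737.35 + 18377.66 + 36793.44 + 112674.56 + 144552.78 = 315135.79.

315136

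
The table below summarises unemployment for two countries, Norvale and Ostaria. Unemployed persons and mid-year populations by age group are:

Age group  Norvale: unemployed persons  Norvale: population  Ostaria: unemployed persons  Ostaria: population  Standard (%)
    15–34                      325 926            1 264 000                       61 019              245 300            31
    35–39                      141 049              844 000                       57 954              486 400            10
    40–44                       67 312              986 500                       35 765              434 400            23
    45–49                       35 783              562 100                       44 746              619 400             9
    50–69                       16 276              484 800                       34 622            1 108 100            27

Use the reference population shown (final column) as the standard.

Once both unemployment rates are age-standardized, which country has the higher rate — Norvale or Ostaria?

Age-specific rates per 1 000 for Norvale: 257.853, 167.120, 68.233, 63.659, 33.573.
For Ostaria: 248.753, 119.149, 82.332, 72.241, 31.244.
Standard weights: 0.31, 0.10, 0.23, 0.09, 0.27.
Norvale: 0.3100×257.853 + 0.1000×167.120 + 0.2300×68.233 + 0.0900×63.659 + 0.2700×33.573 = 127.1339 per 1 000.
Ostaria: 0.3100×248.753 + 0.1000×119.149 + 0.2300×82.332 + 0.0900×72.241 + 0.2700×31.244 = 122.9022 per 1 000.

Norvale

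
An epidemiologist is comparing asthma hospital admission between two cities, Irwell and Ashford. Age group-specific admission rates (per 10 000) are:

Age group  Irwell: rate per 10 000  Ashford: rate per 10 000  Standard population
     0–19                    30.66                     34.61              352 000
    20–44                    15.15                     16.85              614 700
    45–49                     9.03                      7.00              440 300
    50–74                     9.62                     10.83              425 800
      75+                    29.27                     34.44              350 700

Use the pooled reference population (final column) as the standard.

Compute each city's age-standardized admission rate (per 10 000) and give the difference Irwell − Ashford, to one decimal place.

Standard total = 2 183 500; weights = 0.1612, 0.2815, 0.2016, 0.1950, 0.1606.
Irwell: 0.1612×30.66 + 0.2815×15.15 + 0.2016×9.03 + 0.1950×9.62 + 0.1606×29.27 = 17.6057 per 10 000.
Ashford: 0.1612×34.61 + 0.2815×16.85 + 0.2016×7.00 + 0.1950×10.83 + 0.1606×34.44 = 19.3781 per 10 000.
Difference = 17.6057 − 19.3781 = -1.7723.

-1.8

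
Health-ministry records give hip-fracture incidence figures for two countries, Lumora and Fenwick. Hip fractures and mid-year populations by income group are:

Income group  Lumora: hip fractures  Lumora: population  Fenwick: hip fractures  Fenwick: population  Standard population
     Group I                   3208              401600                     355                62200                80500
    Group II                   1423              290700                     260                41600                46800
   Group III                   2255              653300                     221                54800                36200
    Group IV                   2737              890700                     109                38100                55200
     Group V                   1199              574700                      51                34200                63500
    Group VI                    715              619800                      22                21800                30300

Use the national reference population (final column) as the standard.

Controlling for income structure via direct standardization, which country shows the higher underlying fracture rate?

Income-specific rates per 100000 for Lumora: 798.80, 489.51, 345.17, 307.29, 208.63, 115.36.
For Fenwick: 570.74, 625.00, 403.28, 286.09, 149.12, 100.92.
Standard total = 312500; weights = 0.2576, 0.1498, 0.1158, 0.1766, 0.2032, 0.0970.
Lumora: 0.2576×798.80 + 0.1498×489.51 + 0.1158×345.17 + 0.1766×307.29 + 0.2032×208.63 + 0.0970×115.36 = 426.9235 per 100000.
Fenwick: 0.2576×570.74 + 0.1498×625.00 + 0.1158×403.28 + 0.1766×286.09 + 0.2032×149.12 + 0.0970×100.92 = 377.9605 per 100000.
The crude rates (336.28 vs 402.85) would put Fenwick higher, but that reflects its income composition; once standardized to a common income structure, Lumora has the higher underlying rate.

Lumora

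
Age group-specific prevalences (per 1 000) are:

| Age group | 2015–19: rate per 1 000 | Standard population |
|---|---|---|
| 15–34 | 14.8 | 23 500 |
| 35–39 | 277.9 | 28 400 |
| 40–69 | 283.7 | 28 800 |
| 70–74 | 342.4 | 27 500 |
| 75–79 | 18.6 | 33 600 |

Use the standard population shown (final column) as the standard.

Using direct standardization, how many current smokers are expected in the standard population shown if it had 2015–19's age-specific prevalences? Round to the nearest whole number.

Expected current smokers = Σ (standard pop × age-specific rate ÷ 1 000)
= 23 500×14.8/1 000 + 28 400×277.9/1 000 + 28 800×283.7/1 000 + 27 500×342.4/1 000 + 33 600×18.6/1 000
= 347.80 + 7892.36 + 8170.56 + 9416.00 + 624.96 = 26451.68.

26452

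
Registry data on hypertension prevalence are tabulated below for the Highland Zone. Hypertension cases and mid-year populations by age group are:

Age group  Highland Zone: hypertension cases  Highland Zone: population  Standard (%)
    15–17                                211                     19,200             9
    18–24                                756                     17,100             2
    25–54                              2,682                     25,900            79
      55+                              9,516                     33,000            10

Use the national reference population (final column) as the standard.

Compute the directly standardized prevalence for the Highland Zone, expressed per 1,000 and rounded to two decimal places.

Age-specific rates per 1,000 for the Highland Zone: 10.990, 44.211, 103.552, 288.364.
Standard weights: 0.09, 0.02, 0.79, 0.10.
Standardized rate: 0.0900×10.990 + 0.0200×44.211 + 0.7900×103.552 + 0.1000×288.364 = 112.5158 per 1,000.

112.52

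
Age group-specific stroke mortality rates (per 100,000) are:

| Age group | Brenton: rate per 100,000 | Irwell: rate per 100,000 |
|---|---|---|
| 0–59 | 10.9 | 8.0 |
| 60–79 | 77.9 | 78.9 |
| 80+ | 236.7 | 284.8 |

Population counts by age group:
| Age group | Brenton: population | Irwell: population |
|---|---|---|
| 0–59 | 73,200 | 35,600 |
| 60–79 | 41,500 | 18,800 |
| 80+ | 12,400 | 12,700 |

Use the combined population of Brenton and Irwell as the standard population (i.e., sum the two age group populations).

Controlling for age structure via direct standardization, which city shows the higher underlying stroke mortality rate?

Combined standard total = 194,200; weights = 0.5602, 0.3105, 0.1292.
Brenton: 0.5602×10.9 + 0.3105×77.9 + 0.1292×236.7 = 60.8881 per 100,000.
Irwell: 0.5602×8.0 + 0.3105×78.9 + 0.1292×284.8 = 65.7907 per 100,000.

Irwell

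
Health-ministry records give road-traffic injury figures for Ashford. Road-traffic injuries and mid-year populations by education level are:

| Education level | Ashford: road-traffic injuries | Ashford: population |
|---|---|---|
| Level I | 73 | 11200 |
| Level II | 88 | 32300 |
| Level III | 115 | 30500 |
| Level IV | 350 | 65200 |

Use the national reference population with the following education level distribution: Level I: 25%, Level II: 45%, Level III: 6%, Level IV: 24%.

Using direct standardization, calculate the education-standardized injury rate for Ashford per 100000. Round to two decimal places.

437.00

Education-specific rates per 100000 for Ashford: 651.79, 272.45, 377.05, 536.81.
Standard weights: 0.25, 0.45, 0.06, 0.24.
Standardized rate: 0.2500×651.79 + 0.4500×272.45 + 0.0600×377.05 + 0.2400×536.81 = 437.0044 per 100000.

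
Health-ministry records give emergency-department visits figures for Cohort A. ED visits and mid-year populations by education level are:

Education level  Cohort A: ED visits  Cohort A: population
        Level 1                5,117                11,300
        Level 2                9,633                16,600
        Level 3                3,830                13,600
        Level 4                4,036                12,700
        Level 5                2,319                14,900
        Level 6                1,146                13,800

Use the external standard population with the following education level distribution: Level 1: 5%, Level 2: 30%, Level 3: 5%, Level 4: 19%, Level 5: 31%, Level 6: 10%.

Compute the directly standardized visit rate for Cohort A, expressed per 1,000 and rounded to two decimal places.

327.75

Education-specific rates per 1,000 for Cohort A: 452.832, 580.301, 281.618, 317.795, 155.638, 83.043.
Standard weights: 0.05, 0.30, 0.05, 0.19, 0.31, 0.10.
Standardized rate: 0.0500×452.832 + 0.3000×580.301 + 0.0500×281.618 + 0.1900×317.795 + 0.3100×155.638 + 0.1000×83.043 = 327.7459 per 1,000.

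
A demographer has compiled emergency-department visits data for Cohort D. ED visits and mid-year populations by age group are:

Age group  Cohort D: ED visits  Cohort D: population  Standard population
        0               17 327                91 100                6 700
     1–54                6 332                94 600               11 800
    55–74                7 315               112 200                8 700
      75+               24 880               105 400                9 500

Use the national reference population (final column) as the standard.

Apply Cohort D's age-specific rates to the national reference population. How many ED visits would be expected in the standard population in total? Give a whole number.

Age-specific rates per 1 000 for Cohort D: 190.198, 66.934, 65.196, 236.053.
Expected ED visits = Σ (standard pop × age-specific rate ÷ 1 000)
= 6 700×190.198/1 000 + 11 800×66.934/1 000 + 8 700×65.196/1 000 + 9 500×236.053/1 000
= 1274.32 + 789.83 + 567.21 + 2242.50 = 4873.86.

4874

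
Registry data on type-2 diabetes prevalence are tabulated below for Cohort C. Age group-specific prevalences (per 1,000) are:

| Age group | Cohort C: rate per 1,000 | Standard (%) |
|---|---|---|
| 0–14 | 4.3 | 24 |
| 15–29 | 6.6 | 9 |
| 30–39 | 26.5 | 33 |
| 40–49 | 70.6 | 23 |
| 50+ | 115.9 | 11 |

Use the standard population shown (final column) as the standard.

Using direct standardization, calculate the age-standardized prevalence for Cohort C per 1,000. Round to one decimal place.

Standard weights: 0.24, 0.09, 0.33, 0.23, 0.11.
Standardized rate: 0.2400×4.3 + 0.0900×6.6 + 0.3300×26.5 + 0.2300×70.6 + 0.1100×115.9 = 39.3580 per 1,000.

39.4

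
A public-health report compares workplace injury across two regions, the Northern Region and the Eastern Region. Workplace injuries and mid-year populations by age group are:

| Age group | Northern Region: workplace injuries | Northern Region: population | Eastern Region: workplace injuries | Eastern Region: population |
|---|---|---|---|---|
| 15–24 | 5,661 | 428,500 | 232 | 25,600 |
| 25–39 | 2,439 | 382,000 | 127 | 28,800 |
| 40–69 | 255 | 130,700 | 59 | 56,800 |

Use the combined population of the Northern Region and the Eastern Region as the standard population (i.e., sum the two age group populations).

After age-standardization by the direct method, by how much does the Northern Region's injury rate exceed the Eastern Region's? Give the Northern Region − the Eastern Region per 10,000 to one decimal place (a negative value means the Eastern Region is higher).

27.2

Age-specific rates per 10,000 for the Northern Region: 132.11, 63.85, 19.51.
For the Eastern Region: 90.62, 44.10, 10.39.
Combined standard total = 1,052,400; weights = 0.4315, 0.3903, 0.1782.
The Northern Region: 0.4315×132.11 + 0.3903×63.85 + 0.1782×19.51 = 85.4039 per 10,000.
The Eastern Region: 0.4315×90.62 + 0.3903×44.10 + 0.1782×10.39 = 58.1676 per 10,000.
Difference = 85.4039 − 58.1676 = 27.2363.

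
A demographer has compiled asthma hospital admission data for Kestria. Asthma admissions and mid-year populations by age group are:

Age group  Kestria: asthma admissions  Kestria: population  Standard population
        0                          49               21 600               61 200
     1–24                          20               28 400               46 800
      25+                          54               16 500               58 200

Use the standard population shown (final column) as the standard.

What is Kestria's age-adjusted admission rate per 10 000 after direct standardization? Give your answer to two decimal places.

21.80

Age-specific rates per 10 000 for Kestria: 22.69, 7.04, 32.73.
Standard total = 166 200; weights = 0.3682, 0.2816, 0.3502.
Standardized rate: 0.3682×22.69 + 0.2816×7.04 + 0.3502×32.73 = 21.7969 per 10 000.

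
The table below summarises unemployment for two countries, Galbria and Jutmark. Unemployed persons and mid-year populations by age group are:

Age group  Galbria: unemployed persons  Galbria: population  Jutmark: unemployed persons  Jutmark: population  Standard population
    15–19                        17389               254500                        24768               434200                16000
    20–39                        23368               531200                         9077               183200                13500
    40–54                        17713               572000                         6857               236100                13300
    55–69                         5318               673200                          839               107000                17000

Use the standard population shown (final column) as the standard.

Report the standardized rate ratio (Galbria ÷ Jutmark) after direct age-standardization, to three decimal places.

1.063

Age-specific rates per 1000 for Galbria: 68.326, 43.991, 30.967, 7.900.
For Jutmark: 57.043, 49.547, 29.043, 7.841.
Standard total = 59800; weights = 0.2676, 0.2258, 0.2224, 0.2843.
Galbria: 0.2676×68.326 + 0.2258×43.991 + 0.2224×30.967 + 0.2843×7.900 = 37.3453 per 1000.
Jutmark: 0.2676×57.043 + 0.2258×49.547 + 0.2224×29.043 + 0.2843×7.841 = 35.1361 per 1000.
Ratio = 37.3453 ÷ 35.1361 = 1.06288.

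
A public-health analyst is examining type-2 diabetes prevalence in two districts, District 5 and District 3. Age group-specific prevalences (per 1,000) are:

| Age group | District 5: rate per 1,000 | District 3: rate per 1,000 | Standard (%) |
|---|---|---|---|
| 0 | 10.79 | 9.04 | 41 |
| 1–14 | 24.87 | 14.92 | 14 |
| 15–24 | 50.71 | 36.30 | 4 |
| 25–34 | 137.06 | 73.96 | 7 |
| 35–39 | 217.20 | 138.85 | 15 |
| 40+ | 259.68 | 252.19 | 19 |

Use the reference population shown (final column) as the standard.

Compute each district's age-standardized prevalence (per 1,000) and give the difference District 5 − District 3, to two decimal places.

Standard weights: 0.41, 0.14, 0.04, 0.07, 0.15, 0.19.
District 5: 0.4100×10.79 + 0.1400×24.87 + 0.0400×50.71 + 0.0700×137.06 + 0.1500×217.20 + 0.1900×259.68 = 101.4475 per 1,000.
District 3: 0.4100×9.04 + 0.1400×14.92 + 0.0400×36.30 + 0.0700×73.96 + 0.1500×138.85 + 0.1900×252.19 = 81.1680 per 1,000.
Difference = 101.4475 − 81.1680 = 20.2795.

20.28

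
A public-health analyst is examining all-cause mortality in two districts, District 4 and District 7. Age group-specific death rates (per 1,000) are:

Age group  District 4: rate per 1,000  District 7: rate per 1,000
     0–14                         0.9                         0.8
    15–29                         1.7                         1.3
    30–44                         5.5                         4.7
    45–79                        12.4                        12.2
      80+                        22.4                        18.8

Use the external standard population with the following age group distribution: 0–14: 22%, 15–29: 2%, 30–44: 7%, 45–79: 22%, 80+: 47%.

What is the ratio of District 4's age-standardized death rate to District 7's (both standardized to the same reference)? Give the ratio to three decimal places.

Standard weights: 0.22, 0.02, 0.07, 0.22, 0.47.
District 4: 0.2200×0.9 + 0.0200×1.7 + 0.0700×5.5 + 0.2200×12.4 + 0.4700×22.4 = 13.8730 per 1,000.
District 7: 0.2200×0.8 + 0.0200×1.3 + 0.0700×4.7 + 0.2200×12.2 + 0.4700×18.8 = 12.0510 per 1,000.
Ratio = 13.8730 ÷ 12.0510 = 1.15119.

1.151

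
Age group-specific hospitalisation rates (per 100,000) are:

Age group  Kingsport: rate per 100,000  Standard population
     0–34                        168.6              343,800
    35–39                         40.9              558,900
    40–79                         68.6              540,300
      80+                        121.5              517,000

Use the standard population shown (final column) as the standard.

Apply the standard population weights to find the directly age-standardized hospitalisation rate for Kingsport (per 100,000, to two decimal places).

92.20

Standard total = 1,960,000; weights = 0.1754, 0.2852, 0.2757, 0.2638.
Standardized rate: 0.1754×168.6 + 0.2852×40.9 + 0.2757×68.6 + 0.2638×121.5 = 92.1958 per 100,000.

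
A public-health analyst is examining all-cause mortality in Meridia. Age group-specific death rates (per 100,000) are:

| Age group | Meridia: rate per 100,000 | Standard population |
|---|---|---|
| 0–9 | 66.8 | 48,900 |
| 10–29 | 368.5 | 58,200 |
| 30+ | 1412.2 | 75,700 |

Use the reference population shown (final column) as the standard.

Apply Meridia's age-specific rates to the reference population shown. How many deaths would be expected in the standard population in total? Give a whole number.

Expected deaths = Σ (standard pop × age-specific rate ÷ 100,000)
= 48,900×66.8/100,000 + 58,200×368.5/100,000 + 75,700×1412.2/100,000
= 32.67 + 214.47 + 1069.04 = 1316.17.

1316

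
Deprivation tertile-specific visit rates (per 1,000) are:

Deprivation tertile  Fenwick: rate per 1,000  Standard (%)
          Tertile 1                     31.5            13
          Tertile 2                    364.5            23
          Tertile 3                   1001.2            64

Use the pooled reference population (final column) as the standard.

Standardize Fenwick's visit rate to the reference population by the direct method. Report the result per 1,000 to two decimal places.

Standard weights: 0.13, 0.23, 0.64.
Standardized rate: 0.1300×31.5 + 0.2300×364.5 + 0.6400×1001.2 = 728.6980 per 1,000.

728.70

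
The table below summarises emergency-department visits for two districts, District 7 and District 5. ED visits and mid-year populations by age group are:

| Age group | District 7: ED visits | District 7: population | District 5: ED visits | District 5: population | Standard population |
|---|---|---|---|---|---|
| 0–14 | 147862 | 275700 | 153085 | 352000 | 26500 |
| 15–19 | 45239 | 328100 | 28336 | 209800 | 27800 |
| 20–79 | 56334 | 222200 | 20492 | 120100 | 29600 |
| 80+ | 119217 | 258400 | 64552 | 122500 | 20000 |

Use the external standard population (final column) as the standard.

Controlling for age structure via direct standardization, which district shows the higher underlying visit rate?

District 7

Age-specific rates per 1000 for District 7: 536.315, 137.882, 253.528, 461.366.
For District 5: 434.901, 135.062, 170.624, 526.955.
Standard total = 103900; weights = 0.2551, 0.2676, 0.2849, 0.1925.
District 7: 0.2551×536.315 + 0.2676×137.882 + 0.2849×253.528 + 0.1925×461.366 = 334.7182 per 1000.
District 5: 0.2551×434.901 + 0.2676×135.062 + 0.2849×170.624 + 0.1925×526.955 = 297.1047 per 1000.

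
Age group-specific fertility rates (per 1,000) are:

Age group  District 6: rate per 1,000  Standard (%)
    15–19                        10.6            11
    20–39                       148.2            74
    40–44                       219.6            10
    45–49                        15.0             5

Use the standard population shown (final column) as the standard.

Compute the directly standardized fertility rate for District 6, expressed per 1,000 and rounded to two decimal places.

Standard weights: 0.11, 0.74, 0.10, 0.05.
Standardized rate: 0.1100×10.6 + 0.7400×148.2 + 0.1000×219.6 + 0.0500×15.0 = 133.5440 per 1,000.

133.54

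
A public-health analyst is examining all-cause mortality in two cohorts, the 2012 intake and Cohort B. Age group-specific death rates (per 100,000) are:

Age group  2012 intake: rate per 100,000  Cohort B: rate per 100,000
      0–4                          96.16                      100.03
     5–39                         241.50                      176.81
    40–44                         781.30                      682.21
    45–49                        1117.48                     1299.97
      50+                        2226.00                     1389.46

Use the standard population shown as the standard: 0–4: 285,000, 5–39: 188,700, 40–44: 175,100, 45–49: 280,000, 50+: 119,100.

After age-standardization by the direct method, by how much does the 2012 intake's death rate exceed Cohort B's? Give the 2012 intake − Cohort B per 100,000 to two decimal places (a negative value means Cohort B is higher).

Standard total = 1,047,900; weights = 0.2720, 0.1801, 0.1671, 0.2672, 0.1137.
The 2012 intake: 0.2720×96.16 + 0.1801×241.50 + 0.1671×781.30 + 0.2672×1117.48 + 0.1137×2226.00 = 751.7829 per 100,000.
Cohort B: 0.2720×100.03 + 0.1801×176.81 + 0.1671×682.21 + 0.2672×1299.97 + 0.1137×1389.46 = 678.3127 per 100,000.
Difference = 751.7829 − 678.3127 = 73.4702.

73.47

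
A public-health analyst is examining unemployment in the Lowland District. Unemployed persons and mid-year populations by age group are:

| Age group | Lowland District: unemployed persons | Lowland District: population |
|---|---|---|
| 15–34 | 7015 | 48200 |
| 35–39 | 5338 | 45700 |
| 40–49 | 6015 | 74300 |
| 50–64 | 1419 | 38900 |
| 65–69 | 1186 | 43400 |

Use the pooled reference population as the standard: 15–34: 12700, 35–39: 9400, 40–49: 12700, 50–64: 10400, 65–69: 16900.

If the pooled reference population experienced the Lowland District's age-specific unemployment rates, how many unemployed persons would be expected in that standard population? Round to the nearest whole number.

Age-specific rates per 1000 for the Lowland District: 145.539, 116.805, 80.956, 36.478, 27.327.
Expected unemployed persons = Σ (standard pop × age-specific rate ÷ 1000)
= 12700×145.539/1000 + 9400×116.805/1000 + 12700×80.956/1000 + 10400×36.478/1000 + 16900×27.327/1000
= 1848.35 + 1097.97 + 1028.14 + 379.37 + 461.83 = 4815.66.

4816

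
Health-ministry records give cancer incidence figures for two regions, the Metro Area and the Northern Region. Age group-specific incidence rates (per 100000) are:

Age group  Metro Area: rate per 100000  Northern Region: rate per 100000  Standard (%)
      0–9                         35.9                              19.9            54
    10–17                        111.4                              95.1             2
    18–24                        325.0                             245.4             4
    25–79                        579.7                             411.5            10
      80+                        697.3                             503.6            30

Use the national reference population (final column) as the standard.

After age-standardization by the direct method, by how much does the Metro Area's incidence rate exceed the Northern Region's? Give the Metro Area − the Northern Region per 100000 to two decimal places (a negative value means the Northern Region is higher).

87.08

Standard weights: 0.54, 0.02, 0.04, 0.10, 0.30.
The Metro Area: 0.5400×35.9 + 0.0200×111.4 + 0.0400×325.0 + 0.1000×579.7 + 0.3000×697.3 = 301.7740 per 100000.
The Northern Region: 0.5400×19.9 + 0.0200×95.1 + 0.0400×245.4 + 0.1000×411.5 + 0.3000×503.6 = 214.6940 per 100000.
Difference = 301.7740 − 214.6940 = 87.0800.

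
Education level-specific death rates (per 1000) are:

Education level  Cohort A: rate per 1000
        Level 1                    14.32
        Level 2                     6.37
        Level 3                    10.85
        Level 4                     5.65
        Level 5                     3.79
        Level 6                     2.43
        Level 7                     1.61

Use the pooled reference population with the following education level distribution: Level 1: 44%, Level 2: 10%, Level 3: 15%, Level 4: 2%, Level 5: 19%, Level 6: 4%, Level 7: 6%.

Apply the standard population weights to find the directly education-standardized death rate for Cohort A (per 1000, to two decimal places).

9.59

Standard weights: 0.44, 0.10, 0.15, 0.02, 0.19, 0.04, 0.06.
Standardized rate: 0.4400×14.32 + 0.1000×6.37 + 0.1500×10.85 + 0.0200×5.65 + 0.1900×3.79 + 0.0400×2.43 + 0.0600×1.61 = 9.5922 per 1000.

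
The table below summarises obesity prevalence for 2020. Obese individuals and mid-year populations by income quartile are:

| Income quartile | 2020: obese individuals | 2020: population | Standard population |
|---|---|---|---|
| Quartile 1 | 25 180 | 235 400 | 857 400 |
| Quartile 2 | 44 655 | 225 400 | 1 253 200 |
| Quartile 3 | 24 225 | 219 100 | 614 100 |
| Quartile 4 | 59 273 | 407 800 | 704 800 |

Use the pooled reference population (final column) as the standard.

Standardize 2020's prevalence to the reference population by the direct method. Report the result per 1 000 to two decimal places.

Income-specific rates per 1 000 for 2020: 106.967, 198.114, 110.566, 145.348.
Standard total = 3 429 500; weights = 0.2500, 0.3654, 0.1791, 0.2055.
Standardized rate: 0.2500×106.967 + 0.3654×198.114 + 0.1791×110.566 + 0.2055×145.348 = 148.8061 per 1 000.

148.81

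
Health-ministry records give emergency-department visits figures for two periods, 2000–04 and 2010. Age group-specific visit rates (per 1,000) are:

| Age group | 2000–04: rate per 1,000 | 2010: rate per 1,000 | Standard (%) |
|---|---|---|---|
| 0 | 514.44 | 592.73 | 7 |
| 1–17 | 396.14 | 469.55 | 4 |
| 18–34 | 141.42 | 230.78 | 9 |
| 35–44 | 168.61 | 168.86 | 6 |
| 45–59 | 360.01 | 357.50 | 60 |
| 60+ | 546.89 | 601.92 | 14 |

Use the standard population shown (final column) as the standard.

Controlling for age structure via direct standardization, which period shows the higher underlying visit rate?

2010

Standard weights: 0.07, 0.04, 0.09, 0.06, 0.60, 0.14.
2000–04: 0.0700×514.44 + 0.0400×396.14 + 0.0900×141.42 + 0.0600×168.61 + 0.6000×360.01 + 0.1400×546.89 = 367.2714 per 1,000.
2010: 0.0700×592.73 + 0.0400×469.55 + 0.0900×230.78 + 0.0600×168.86 + 0.6000×357.50 + 0.1400×601.92 = 389.9437 per 1,000.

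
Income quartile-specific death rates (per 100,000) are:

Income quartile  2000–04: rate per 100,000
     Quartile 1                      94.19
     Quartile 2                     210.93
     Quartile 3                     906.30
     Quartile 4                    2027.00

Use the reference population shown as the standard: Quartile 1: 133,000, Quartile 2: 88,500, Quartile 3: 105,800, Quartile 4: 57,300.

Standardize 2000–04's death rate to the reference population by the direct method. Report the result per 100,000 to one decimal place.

Standard total = 384,600; weights = 0.3458, 0.2301, 0.2751, 0.1490.
Standardized rate: 0.3458×94.19 + 0.2301×210.93 + 0.2751×906.30 + 0.1490×2027.00 = 632.4187 per 100,000.

632.4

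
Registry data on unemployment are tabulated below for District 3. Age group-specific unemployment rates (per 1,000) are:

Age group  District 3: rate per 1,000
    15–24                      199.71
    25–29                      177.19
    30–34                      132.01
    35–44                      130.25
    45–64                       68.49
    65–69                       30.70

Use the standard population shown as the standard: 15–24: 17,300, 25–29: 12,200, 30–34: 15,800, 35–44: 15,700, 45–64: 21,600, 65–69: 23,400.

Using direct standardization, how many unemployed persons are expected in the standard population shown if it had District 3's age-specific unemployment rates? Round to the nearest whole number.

Expected unemployed persons = Σ (standard pop × age-specific rate ÷ 1,000)
= 17,300×199.71/1,000 + 12,200×177.19/1,000 + 15,800×132.01/1,000 + 15,700×130.25/1,000 + 21,600×68.49/1,000 + 23,400×30.70/1,000
= 3454.98 + 2161.72 + 2085.76 + 2044.92 + 1479.38 + 718.38 = 11945.15.

11945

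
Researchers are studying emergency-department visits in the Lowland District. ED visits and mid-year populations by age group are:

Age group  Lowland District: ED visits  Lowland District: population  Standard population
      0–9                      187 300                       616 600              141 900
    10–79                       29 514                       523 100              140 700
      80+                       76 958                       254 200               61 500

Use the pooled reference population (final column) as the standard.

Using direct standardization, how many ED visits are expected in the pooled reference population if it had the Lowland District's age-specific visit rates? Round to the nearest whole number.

69661

Age-specific rates per 1 000 for the Lowland District: 303.763, 56.421, 302.746.
Expected ED visits = Σ (standard pop × age-specific rate ÷ 1 000)
= 141 900×303.763/1 000 + 140 700×56.421/1 000 + 61 500×302.746/1 000
= 43103.91 + 7938.48 + 18618.87 = 69661.26.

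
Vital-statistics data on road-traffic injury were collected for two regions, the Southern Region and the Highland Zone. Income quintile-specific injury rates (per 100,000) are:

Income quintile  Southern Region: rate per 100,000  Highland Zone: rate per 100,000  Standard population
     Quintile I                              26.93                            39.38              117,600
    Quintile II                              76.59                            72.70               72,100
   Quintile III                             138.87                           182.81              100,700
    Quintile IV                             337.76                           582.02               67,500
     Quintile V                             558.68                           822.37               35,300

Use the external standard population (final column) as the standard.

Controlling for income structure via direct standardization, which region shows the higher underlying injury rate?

Highland Zone

Standard total = 393,200; weights = 0.2991, 0.1834, 0.2561, 0.1717, 0.0898.
The Southern Region: 0.2991×26.93 + 0.1834×76.59 + 0.2561×138.87 + 0.1717×337.76 + 0.0898×558.68 = 165.8024 per 100,000.
The Highland Zone: 0.2991×39.38 + 0.1834×72.70 + 0.2561×182.81 + 0.1717×582.02 + 0.0898×822.37 = 245.6707 per 100,000.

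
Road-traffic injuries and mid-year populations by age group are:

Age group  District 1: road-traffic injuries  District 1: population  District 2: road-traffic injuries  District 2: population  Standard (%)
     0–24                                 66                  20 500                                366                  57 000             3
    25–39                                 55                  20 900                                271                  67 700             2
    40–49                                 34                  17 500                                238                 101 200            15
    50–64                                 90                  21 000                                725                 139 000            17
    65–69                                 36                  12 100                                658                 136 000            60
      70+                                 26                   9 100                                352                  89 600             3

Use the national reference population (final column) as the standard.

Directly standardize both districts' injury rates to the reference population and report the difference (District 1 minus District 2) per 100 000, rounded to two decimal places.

Age-specific rates per 100 000 for District 1: 321.95, 263.16, 194.29, 428.57, 297.52, 285.71.
For District 2: 642.11, 400.30, 235.18, 521.58, 483.82, 392.86.
Standard weights: 0.03, 0.02, 0.15, 0.17, 0.60, 0.03.
District 1: 0.0300×321.95 + 0.0200×263.16 + 0.1500×194.29 + 0.1700×428.57 + 0.6000×297.52 + 0.0300×285.71 = 304.0055 per 100 000.
District 2: 0.0300×642.11 + 0.0200×400.30 + 0.1500×235.18 + 0.1700×521.58 + 0.6000×483.82 + 0.0300×392.86 = 453.2946 per 100 000.
Difference = 304.0055 − 453.2946 = -149.2891.

-149.29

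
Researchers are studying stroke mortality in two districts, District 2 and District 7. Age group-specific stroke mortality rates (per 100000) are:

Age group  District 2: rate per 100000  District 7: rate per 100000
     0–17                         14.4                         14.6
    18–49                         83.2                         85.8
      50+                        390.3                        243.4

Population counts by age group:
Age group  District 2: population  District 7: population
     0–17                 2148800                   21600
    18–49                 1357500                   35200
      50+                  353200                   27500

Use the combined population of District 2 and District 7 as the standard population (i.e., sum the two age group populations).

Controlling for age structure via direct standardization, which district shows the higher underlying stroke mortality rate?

District 2

Combined standard total = 3943800; weights = 0.5503, 0.3531, 0.0965.
District 2: 0.5503×14.4 + 0.3531×83.2 + 0.0965×390.3 = 74.9819 per 100000.
District 7: 0.5503×14.6 + 0.3531×85.8 + 0.0965×243.4 = 61.8297 per 100000.
The crude rates (73.00 vs 118.97) would put District 7 higher, but that reflects its age composition; once standardized to a common age structure, District 2 has the higher underlying rate.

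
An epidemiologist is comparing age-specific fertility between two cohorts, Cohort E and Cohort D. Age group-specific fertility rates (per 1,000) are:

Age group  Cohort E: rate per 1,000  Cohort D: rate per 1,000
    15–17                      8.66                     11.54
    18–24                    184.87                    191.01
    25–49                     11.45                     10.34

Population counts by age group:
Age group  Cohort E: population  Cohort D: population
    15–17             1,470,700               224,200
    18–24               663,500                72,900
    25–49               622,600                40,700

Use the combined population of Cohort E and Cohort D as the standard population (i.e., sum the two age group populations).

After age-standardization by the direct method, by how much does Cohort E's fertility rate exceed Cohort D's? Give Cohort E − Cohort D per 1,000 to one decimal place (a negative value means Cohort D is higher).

Combined standard total = 3,094,600; weights = 0.5477, 0.2380, 0.2143.
Cohort E: 0.5477×8.66 + 0.2380×184.87 + 0.2143×11.45 = 51.1895 per 1,000.
Cohort D: 0.5477×11.54 + 0.2380×191.01 + 0.2143×10.34 = 53.9900 per 1,000.
Difference = 51.1895 − 53.9900 = -2.8005.

-2.8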